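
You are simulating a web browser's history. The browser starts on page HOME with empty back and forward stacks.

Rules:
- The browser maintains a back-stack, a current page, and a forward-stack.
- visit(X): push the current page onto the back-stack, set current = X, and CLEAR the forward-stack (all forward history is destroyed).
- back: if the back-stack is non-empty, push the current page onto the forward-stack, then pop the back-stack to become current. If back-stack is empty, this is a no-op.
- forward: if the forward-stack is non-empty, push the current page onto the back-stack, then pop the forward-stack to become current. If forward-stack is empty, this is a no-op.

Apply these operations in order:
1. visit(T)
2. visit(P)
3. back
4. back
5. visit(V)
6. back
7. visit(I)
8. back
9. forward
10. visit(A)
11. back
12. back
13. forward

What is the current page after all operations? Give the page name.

After 1 (visit(T)): cur=T back=1 fwd=0
After 2 (visit(P)): cur=P back=2 fwd=0
After 3 (back): cur=T back=1 fwd=1
After 4 (back): cur=HOME back=0 fwd=2
After 5 (visit(V)): cur=V back=1 fwd=0
After 6 (back): cur=HOME back=0 fwd=1
After 7 (visit(I)): cur=I back=1 fwd=0
After 8 (back): cur=HOME back=0 fwd=1
After 9 (forward): cur=I back=1 fwd=0
After 10 (visit(A)): cur=A back=2 fwd=0
After 11 (back): cur=I back=1 fwd=1
After 12 (back): cur=HOME back=0 fwd=2
After 13 (forward): cur=I back=1 fwd=1

Answer: I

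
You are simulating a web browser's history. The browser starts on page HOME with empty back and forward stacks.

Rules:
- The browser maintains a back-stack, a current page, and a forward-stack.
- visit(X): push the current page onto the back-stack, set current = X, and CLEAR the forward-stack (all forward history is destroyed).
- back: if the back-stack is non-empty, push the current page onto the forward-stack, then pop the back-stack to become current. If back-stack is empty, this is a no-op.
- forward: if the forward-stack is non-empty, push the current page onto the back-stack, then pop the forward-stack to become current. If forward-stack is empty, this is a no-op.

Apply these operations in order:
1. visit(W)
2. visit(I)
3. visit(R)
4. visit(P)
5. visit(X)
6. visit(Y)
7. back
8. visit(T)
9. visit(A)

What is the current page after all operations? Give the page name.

Answer: A

Derivation:
After 1 (visit(W)): cur=W back=1 fwd=0
After 2 (visit(I)): cur=I back=2 fwd=0
After 3 (visit(R)): cur=R back=3 fwd=0
After 4 (visit(P)): cur=P back=4 fwd=0
After 5 (visit(X)): cur=X back=5 fwd=0
After 6 (visit(Y)): cur=Y back=6 fwd=0
After 7 (back): cur=X back=5 fwd=1
After 8 (visit(T)): cur=T back=6 fwd=0
After 9 (visit(A)): cur=A back=7 fwd=0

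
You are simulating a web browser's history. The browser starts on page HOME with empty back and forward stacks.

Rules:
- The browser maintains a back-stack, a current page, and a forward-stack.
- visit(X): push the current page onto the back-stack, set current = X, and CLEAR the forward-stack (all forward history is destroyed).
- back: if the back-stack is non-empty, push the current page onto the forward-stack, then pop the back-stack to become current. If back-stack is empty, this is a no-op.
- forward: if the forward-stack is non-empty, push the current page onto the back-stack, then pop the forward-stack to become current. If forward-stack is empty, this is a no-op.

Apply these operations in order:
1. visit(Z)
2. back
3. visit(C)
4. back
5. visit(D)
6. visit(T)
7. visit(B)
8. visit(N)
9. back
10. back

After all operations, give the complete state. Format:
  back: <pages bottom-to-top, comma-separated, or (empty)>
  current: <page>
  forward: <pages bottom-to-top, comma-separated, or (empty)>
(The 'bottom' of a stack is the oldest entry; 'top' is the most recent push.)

Answer: back: HOME,D
current: T
forward: N,B

Derivation:
After 1 (visit(Z)): cur=Z back=1 fwd=0
After 2 (back): cur=HOME back=0 fwd=1
After 3 (visit(C)): cur=C back=1 fwd=0
After 4 (back): cur=HOME back=0 fwd=1
After 5 (visit(D)): cur=D back=1 fwd=0
After 6 (visit(T)): cur=T back=2 fwd=0
After 7 (visit(B)): cur=B back=3 fwd=0
After 8 (visit(N)): cur=N back=4 fwd=0
After 9 (back): cur=B back=3 fwd=1
After 10 (back): cur=T back=2 fwd=2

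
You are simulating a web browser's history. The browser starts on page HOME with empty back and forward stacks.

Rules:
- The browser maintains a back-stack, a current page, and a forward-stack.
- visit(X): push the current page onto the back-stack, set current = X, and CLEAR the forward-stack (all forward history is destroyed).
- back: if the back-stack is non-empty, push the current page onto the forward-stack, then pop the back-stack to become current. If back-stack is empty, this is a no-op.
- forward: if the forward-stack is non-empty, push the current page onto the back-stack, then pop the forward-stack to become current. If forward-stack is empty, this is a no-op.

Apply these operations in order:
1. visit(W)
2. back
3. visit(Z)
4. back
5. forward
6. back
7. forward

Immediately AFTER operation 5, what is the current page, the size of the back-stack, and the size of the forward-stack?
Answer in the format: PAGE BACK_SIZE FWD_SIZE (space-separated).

After 1 (visit(W)): cur=W back=1 fwd=0
After 2 (back): cur=HOME back=0 fwd=1
After 3 (visit(Z)): cur=Z back=1 fwd=0
After 4 (back): cur=HOME back=0 fwd=1
After 5 (forward): cur=Z back=1 fwd=0

Z 1 0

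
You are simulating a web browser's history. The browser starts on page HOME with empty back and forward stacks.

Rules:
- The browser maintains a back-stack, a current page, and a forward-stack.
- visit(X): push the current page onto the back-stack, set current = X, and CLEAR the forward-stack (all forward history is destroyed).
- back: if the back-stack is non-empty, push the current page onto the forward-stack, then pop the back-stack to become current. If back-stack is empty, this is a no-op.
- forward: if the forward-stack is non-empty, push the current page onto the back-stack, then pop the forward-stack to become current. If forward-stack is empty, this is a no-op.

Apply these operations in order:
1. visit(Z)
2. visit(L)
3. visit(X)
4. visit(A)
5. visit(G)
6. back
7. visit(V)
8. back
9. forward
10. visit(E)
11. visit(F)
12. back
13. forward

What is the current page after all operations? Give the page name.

After 1 (visit(Z)): cur=Z back=1 fwd=0
After 2 (visit(L)): cur=L back=2 fwd=0
After 3 (visit(X)): cur=X back=3 fwd=0
After 4 (visit(A)): cur=A back=4 fwd=0
After 5 (visit(G)): cur=G back=5 fwd=0
After 6 (back): cur=A back=4 fwd=1
After 7 (visit(V)): cur=V back=5 fwd=0
After 8 (back): cur=A back=4 fwd=1
After 9 (forward): cur=V back=5 fwd=0
After 10 (visit(E)): cur=E back=6 fwd=0
After 11 (visit(F)): cur=F back=7 fwd=0
After 12 (back): cur=E back=6 fwd=1
After 13 (forward): cur=F back=7 fwd=0

Answer: F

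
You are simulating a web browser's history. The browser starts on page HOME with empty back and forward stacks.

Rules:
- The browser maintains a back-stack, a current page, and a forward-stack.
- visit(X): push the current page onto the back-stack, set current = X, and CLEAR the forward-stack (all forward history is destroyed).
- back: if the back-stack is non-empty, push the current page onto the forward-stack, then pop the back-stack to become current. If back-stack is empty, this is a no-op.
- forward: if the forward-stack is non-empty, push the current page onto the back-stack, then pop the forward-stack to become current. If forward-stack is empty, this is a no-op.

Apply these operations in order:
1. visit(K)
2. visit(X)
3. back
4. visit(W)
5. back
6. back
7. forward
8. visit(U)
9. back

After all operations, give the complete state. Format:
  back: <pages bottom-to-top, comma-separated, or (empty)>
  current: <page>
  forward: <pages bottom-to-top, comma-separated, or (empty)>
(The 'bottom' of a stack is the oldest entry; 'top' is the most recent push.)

Answer: back: HOME
current: K
forward: U

Derivation:
After 1 (visit(K)): cur=K back=1 fwd=0
After 2 (visit(X)): cur=X back=2 fwd=0
After 3 (back): cur=K back=1 fwd=1
After 4 (visit(W)): cur=W back=2 fwd=0
After 5 (back): cur=K back=1 fwd=1
After 6 (back): cur=HOME back=0 fwd=2
After 7 (forward): cur=K back=1 fwd=1
After 8 (visit(U)): cur=U back=2 fwd=0
After 9 (back): cur=K back=1 fwd=1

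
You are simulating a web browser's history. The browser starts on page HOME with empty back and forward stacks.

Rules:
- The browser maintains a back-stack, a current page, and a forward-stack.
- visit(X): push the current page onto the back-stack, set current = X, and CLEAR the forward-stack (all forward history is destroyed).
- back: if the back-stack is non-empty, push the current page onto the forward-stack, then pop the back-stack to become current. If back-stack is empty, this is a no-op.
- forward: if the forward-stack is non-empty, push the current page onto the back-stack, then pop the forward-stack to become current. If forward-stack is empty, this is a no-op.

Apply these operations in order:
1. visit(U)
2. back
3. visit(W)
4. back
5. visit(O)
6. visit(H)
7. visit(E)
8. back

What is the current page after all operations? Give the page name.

Answer: H

Derivation:
After 1 (visit(U)): cur=U back=1 fwd=0
After 2 (back): cur=HOME back=0 fwd=1
After 3 (visit(W)): cur=W back=1 fwd=0
After 4 (back): cur=HOME back=0 fwd=1
After 5 (visit(O)): cur=O back=1 fwd=0
After 6 (visit(H)): cur=H back=2 fwd=0
After 7 (visit(E)): cur=E back=3 fwd=0
After 8 (back): cur=H back=2 fwd=1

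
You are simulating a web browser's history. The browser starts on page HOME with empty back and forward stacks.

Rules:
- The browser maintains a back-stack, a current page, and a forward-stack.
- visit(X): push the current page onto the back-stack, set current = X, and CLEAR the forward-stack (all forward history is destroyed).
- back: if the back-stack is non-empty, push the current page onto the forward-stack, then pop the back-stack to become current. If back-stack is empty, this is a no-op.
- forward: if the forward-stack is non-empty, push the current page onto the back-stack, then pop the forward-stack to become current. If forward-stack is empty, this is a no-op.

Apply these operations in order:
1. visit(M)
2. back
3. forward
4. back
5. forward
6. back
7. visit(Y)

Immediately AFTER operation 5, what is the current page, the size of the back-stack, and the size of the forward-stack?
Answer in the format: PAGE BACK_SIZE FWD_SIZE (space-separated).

After 1 (visit(M)): cur=M back=1 fwd=0
After 2 (back): cur=HOME back=0 fwd=1
After 3 (forward): cur=M back=1 fwd=0
After 4 (back): cur=HOME back=0 fwd=1
After 5 (forward): cur=M back=1 fwd=0

M 1 0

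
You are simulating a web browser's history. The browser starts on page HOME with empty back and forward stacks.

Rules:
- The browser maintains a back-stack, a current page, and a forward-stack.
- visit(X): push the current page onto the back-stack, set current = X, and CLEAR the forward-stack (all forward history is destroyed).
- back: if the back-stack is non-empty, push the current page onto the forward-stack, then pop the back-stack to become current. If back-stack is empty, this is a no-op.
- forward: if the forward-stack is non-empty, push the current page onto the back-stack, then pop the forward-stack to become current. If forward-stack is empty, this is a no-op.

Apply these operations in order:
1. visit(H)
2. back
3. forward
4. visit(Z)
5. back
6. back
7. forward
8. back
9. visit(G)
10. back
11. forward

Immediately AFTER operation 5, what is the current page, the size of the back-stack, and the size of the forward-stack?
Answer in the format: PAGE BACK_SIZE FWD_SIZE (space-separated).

After 1 (visit(H)): cur=H back=1 fwd=0
After 2 (back): cur=HOME back=0 fwd=1
After 3 (forward): cur=H back=1 fwd=0
After 4 (visit(Z)): cur=Z back=2 fwd=0
After 5 (back): cur=H back=1 fwd=1

H 1 1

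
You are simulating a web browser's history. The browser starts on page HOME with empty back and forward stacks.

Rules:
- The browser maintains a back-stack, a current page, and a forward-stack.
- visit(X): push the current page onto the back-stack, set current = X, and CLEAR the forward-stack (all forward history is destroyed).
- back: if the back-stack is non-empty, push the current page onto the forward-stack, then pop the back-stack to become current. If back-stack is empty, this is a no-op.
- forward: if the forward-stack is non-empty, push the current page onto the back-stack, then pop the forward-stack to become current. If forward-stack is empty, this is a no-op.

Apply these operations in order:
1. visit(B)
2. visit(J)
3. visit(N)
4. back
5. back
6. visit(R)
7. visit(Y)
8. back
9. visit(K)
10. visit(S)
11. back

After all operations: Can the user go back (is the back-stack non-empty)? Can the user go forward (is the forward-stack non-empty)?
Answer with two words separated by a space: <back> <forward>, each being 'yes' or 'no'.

After 1 (visit(B)): cur=B back=1 fwd=0
After 2 (visit(J)): cur=J back=2 fwd=0
After 3 (visit(N)): cur=N back=3 fwd=0
After 4 (back): cur=J back=2 fwd=1
After 5 (back): cur=B back=1 fwd=2
After 6 (visit(R)): cur=R back=2 fwd=0
After 7 (visit(Y)): cur=Y back=3 fwd=0
After 8 (back): cur=R back=2 fwd=1
After 9 (visit(K)): cur=K back=3 fwd=0
After 10 (visit(S)): cur=S back=4 fwd=0
After 11 (back): cur=K back=3 fwd=1

Answer: yes yes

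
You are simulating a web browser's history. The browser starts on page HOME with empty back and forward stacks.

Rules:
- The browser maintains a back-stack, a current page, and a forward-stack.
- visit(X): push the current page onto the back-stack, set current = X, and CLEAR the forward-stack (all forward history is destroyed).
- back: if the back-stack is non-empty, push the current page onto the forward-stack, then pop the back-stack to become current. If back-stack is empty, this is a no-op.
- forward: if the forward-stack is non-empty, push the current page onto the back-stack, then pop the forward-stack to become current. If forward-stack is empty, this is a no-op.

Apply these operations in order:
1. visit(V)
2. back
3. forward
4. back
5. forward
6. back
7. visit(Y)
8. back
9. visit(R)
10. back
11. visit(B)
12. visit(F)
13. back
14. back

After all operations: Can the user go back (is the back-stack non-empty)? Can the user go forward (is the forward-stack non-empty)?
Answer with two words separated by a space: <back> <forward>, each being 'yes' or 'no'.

After 1 (visit(V)): cur=V back=1 fwd=0
After 2 (back): cur=HOME back=0 fwd=1
After 3 (forward): cur=V back=1 fwd=0
After 4 (back): cur=HOME back=0 fwd=1
After 5 (forward): cur=V back=1 fwd=0
After 6 (back): cur=HOME back=0 fwd=1
After 7 (visit(Y)): cur=Y back=1 fwd=0
After 8 (back): cur=HOME back=0 fwd=1
After 9 (visit(R)): cur=R back=1 fwd=0
After 10 (back): cur=HOME back=0 fwd=1
After 11 (visit(B)): cur=B back=1 fwd=0
After 12 (visit(F)): cur=F back=2 fwd=0
After 13 (back): cur=B back=1 fwd=1
After 14 (back): cur=HOME back=0 fwd=2

Answer: no yes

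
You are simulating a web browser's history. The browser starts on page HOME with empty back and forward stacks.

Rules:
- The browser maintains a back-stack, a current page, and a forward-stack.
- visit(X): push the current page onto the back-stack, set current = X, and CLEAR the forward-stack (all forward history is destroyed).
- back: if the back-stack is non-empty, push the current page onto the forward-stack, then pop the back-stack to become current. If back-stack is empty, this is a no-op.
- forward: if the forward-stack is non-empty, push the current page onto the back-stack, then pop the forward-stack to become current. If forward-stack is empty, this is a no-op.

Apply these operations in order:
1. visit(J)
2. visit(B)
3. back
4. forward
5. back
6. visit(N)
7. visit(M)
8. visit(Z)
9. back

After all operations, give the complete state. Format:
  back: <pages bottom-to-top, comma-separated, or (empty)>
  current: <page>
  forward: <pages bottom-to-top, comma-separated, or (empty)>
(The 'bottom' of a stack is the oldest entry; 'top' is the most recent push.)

Answer: back: HOME,J,N
current: M
forward: Z

Derivation:
After 1 (visit(J)): cur=J back=1 fwd=0
After 2 (visit(B)): cur=B back=2 fwd=0
After 3 (back): cur=J back=1 fwd=1
After 4 (forward): cur=B back=2 fwd=0
After 5 (back): cur=J back=1 fwd=1
After 6 (visit(N)): cur=N back=2 fwd=0
After 7 (visit(M)): cur=M back=3 fwd=0
After 8 (visit(Z)): cur=Z back=4 fwd=0
After 9 (back): cur=M back=3 fwd=1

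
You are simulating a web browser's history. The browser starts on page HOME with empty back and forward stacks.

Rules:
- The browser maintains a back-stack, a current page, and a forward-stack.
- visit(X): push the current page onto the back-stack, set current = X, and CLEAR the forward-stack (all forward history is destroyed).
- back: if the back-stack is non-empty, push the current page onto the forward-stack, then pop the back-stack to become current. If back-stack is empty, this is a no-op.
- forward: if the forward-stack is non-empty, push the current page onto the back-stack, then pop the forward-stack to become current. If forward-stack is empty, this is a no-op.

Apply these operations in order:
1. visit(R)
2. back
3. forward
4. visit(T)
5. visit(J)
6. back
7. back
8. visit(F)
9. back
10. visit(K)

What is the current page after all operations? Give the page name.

After 1 (visit(R)): cur=R back=1 fwd=0
After 2 (back): cur=HOME back=0 fwd=1
After 3 (forward): cur=R back=1 fwd=0
After 4 (visit(T)): cur=T back=2 fwd=0
After 5 (visit(J)): cur=J back=3 fwd=0
After 6 (back): cur=T back=2 fwd=1
After 7 (back): cur=R back=1 fwd=2
After 8 (visit(F)): cur=F back=2 fwd=0
After 9 (back): cur=R back=1 fwd=1
After 10 (visit(K)): cur=K back=2 fwd=0

Answer: K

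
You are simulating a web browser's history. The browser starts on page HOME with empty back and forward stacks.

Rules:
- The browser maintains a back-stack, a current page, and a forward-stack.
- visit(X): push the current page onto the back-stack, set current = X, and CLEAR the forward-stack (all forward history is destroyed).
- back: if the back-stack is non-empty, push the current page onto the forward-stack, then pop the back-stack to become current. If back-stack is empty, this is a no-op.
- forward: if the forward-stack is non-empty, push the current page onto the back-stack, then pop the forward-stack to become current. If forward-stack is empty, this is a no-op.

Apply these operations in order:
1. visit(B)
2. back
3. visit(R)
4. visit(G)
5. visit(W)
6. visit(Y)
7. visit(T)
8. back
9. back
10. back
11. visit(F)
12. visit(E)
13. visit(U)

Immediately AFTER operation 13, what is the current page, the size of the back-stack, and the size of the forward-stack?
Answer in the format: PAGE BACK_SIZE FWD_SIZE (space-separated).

After 1 (visit(B)): cur=B back=1 fwd=0
After 2 (back): cur=HOME back=0 fwd=1
After 3 (visit(R)): cur=R back=1 fwd=0
After 4 (visit(G)): cur=G back=2 fwd=0
After 5 (visit(W)): cur=W back=3 fwd=0
After 6 (visit(Y)): cur=Y back=4 fwd=0
After 7 (visit(T)): cur=T back=5 fwd=0
After 8 (back): cur=Y back=4 fwd=1
After 9 (back): cur=W back=3 fwd=2
After 10 (back): cur=G back=2 fwd=3
After 11 (visit(F)): cur=F back=3 fwd=0
After 12 (visit(E)): cur=E back=4 fwd=0
After 13 (visit(U)): cur=U back=5 fwd=0

U 5 0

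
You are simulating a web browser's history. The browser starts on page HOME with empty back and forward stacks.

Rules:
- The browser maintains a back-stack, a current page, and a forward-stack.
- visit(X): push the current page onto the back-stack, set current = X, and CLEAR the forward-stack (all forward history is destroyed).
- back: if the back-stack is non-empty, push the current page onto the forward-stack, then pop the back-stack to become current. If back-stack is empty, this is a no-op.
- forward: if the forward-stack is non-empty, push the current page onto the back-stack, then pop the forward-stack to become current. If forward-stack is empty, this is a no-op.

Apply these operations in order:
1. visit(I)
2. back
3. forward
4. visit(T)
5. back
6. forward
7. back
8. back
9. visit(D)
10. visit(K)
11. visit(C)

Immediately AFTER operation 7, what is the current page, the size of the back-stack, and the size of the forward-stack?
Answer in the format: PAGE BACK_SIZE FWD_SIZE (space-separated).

After 1 (visit(I)): cur=I back=1 fwd=0
After 2 (back): cur=HOME back=0 fwd=1
After 3 (forward): cur=I back=1 fwd=0
After 4 (visit(T)): cur=T back=2 fwd=0
After 5 (back): cur=I back=1 fwd=1
After 6 (forward): cur=T back=2 fwd=0
After 7 (back): cur=I back=1 fwd=1

I 1 1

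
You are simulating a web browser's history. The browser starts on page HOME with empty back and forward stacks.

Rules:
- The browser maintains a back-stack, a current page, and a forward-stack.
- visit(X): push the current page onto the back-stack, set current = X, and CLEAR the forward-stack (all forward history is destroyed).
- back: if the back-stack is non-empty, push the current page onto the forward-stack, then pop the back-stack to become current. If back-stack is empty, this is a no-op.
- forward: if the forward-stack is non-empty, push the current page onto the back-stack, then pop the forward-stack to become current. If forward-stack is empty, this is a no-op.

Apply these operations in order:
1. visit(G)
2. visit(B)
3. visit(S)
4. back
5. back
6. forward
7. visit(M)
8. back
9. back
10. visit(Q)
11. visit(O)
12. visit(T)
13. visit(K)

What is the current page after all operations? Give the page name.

After 1 (visit(G)): cur=G back=1 fwd=0
After 2 (visit(B)): cur=B back=2 fwd=0
After 3 (visit(S)): cur=S back=3 fwd=0
After 4 (back): cur=B back=2 fwd=1
After 5 (back): cur=G back=1 fwd=2
After 6 (forward): cur=B back=2 fwd=1
After 7 (visit(M)): cur=M back=3 fwd=0
After 8 (back): cur=B back=2 fwd=1
After 9 (back): cur=G back=1 fwd=2
After 10 (visit(Q)): cur=Q back=2 fwd=0
After 11 (visit(O)): cur=O back=3 fwd=0
After 12 (visit(T)): cur=T back=4 fwd=0
After 13 (visit(K)): cur=K back=5 fwd=0

Answer: K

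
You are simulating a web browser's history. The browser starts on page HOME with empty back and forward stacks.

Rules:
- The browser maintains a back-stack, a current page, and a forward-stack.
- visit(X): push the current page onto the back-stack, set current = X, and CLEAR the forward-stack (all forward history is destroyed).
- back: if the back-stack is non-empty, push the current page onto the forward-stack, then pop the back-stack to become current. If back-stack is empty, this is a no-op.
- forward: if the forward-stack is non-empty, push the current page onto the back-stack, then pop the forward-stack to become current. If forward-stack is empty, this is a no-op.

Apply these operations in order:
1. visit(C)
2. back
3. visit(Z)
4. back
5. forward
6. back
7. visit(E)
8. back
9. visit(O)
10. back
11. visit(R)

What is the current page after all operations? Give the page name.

Answer: R

Derivation:
After 1 (visit(C)): cur=C back=1 fwd=0
After 2 (back): cur=HOME back=0 fwd=1
After 3 (visit(Z)): cur=Z back=1 fwd=0
After 4 (back): cur=HOME back=0 fwd=1
After 5 (forward): cur=Z back=1 fwd=0
After 6 (back): cur=HOME back=0 fwd=1
After 7 (visit(E)): cur=E back=1 fwd=0
After 8 (back): cur=HOME back=0 fwd=1
After 9 (visit(O)): cur=O back=1 fwd=0
After 10 (back): cur=HOME back=0 fwd=1
After 11 (visit(R)): cur=R back=1 fwd=0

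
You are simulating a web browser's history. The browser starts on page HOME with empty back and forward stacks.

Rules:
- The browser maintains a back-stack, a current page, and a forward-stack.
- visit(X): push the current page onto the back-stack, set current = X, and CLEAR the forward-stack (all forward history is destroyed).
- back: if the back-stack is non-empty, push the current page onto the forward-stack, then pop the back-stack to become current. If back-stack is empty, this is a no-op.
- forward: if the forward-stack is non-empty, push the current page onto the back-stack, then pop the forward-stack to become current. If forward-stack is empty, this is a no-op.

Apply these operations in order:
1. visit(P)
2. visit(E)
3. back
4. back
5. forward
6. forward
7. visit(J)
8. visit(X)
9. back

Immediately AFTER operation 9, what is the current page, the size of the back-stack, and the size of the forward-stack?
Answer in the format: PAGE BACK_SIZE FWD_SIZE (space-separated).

After 1 (visit(P)): cur=P back=1 fwd=0
After 2 (visit(E)): cur=E back=2 fwd=0
After 3 (back): cur=P back=1 fwd=1
After 4 (back): cur=HOME back=0 fwd=2
After 5 (forward): cur=P back=1 fwd=1
After 6 (forward): cur=E back=2 fwd=0
After 7 (visit(J)): cur=J back=3 fwd=0
After 8 (visit(X)): cur=X back=4 fwd=0
After 9 (back): cur=J back=3 fwd=1

J 3 1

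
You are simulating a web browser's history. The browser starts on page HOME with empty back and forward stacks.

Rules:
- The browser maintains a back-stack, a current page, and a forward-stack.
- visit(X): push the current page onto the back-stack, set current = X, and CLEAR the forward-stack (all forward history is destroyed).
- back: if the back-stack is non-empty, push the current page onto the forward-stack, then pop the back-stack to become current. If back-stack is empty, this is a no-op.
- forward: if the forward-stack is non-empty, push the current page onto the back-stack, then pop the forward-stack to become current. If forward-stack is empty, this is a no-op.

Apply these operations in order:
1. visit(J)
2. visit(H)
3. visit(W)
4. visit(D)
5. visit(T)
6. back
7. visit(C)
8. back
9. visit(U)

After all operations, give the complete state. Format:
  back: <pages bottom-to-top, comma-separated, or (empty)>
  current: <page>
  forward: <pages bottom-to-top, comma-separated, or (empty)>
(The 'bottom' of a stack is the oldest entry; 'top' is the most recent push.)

After 1 (visit(J)): cur=J back=1 fwd=0
After 2 (visit(H)): cur=H back=2 fwd=0
After 3 (visit(W)): cur=W back=3 fwd=0
After 4 (visit(D)): cur=D back=4 fwd=0
After 5 (visit(T)): cur=T back=5 fwd=0
After 6 (back): cur=D back=4 fwd=1
After 7 (visit(C)): cur=C back=5 fwd=0
After 8 (back): cur=D back=4 fwd=1
After 9 (visit(U)): cur=U back=5 fwd=0

Answer: back: HOME,J,H,W,D
current: U
forward: (empty)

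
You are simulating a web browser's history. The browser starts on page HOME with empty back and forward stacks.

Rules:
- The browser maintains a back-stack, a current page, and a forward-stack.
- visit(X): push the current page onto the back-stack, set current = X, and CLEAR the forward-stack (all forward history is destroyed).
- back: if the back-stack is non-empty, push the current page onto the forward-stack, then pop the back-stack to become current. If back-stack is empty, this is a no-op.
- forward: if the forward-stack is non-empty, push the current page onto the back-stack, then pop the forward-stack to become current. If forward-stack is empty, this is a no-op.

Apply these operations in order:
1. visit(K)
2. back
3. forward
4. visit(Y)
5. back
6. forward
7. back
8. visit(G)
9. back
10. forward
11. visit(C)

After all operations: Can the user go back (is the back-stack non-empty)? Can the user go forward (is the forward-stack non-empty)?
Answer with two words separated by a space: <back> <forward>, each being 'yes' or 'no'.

After 1 (visit(K)): cur=K back=1 fwd=0
After 2 (back): cur=HOME back=0 fwd=1
After 3 (forward): cur=K back=1 fwd=0
After 4 (visit(Y)): cur=Y back=2 fwd=0
After 5 (back): cur=K back=1 fwd=1
After 6 (forward): cur=Y back=2 fwd=0
After 7 (back): cur=K back=1 fwd=1
After 8 (visit(G)): cur=G back=2 fwd=0
After 9 (back): cur=K back=1 fwd=1
After 10 (forward): cur=G back=2 fwd=0
After 11 (visit(C)): cur=C back=3 fwd=0

Answer: yes no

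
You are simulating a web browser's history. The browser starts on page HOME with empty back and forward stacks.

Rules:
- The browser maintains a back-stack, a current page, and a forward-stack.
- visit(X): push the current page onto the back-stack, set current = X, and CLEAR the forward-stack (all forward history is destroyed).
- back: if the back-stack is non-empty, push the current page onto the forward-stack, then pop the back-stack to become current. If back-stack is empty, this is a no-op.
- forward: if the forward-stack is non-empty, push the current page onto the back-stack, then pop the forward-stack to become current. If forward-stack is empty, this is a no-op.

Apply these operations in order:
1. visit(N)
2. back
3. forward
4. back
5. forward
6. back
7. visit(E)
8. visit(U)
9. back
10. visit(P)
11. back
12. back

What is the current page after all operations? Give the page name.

After 1 (visit(N)): cur=N back=1 fwd=0
After 2 (back): cur=HOME back=0 fwd=1
After 3 (forward): cur=N back=1 fwd=0
After 4 (back): cur=HOME back=0 fwd=1
After 5 (forward): cur=N back=1 fwd=0
After 6 (back): cur=HOME back=0 fwd=1
After 7 (visit(E)): cur=E back=1 fwd=0
After 8 (visit(U)): cur=U back=2 fwd=0
After 9 (back): cur=E back=1 fwd=1
After 10 (visit(P)): cur=P back=2 fwd=0
After 11 (back): cur=E back=1 fwd=1
After 12 (back): cur=HOME back=0 fwd=2

Answer: HOME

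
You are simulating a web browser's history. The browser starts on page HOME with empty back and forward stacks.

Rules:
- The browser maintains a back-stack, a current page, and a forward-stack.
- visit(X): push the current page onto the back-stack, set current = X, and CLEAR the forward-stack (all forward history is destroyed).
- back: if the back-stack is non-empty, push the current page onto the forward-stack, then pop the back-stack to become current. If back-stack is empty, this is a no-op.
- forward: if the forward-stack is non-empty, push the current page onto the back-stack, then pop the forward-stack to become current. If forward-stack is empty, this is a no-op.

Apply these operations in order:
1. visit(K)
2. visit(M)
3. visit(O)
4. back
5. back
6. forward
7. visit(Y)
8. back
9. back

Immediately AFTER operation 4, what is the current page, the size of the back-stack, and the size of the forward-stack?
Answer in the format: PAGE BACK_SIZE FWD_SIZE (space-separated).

After 1 (visit(K)): cur=K back=1 fwd=0
After 2 (visit(M)): cur=M back=2 fwd=0
After 3 (visit(O)): cur=O back=3 fwd=0
After 4 (back): cur=M back=2 fwd=1

M 2 1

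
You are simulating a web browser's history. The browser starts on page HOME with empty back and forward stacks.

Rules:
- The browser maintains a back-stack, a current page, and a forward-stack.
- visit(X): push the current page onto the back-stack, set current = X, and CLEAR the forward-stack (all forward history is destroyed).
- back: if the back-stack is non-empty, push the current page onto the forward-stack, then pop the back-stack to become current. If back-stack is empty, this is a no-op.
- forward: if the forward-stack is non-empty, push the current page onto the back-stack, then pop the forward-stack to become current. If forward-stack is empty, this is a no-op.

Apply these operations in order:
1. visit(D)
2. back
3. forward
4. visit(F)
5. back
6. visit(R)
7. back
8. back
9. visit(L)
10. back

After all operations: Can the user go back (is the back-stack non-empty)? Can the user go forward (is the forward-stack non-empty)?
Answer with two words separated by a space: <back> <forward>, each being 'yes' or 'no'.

After 1 (visit(D)): cur=D back=1 fwd=0
After 2 (back): cur=HOME back=0 fwd=1
After 3 (forward): cur=D back=1 fwd=0
After 4 (visit(F)): cur=F back=2 fwd=0
After 5 (back): cur=D back=1 fwd=1
After 6 (visit(R)): cur=R back=2 fwd=0
After 7 (back): cur=D back=1 fwd=1
After 8 (back): cur=HOME back=0 fwd=2
After 9 (visit(L)): cur=L back=1 fwd=0
After 10 (back): cur=HOME back=0 fwd=1

Answer: no yes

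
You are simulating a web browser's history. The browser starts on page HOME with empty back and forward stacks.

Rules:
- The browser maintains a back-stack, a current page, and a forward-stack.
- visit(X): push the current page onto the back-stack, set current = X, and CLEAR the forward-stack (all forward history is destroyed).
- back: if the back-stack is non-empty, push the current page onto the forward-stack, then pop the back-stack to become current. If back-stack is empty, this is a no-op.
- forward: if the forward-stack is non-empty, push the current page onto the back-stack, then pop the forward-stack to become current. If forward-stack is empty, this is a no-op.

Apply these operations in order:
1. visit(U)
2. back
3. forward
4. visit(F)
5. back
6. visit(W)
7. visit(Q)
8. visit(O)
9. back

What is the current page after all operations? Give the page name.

After 1 (visit(U)): cur=U back=1 fwd=0
After 2 (back): cur=HOME back=0 fwd=1
After 3 (forward): cur=U back=1 fwd=0
After 4 (visit(F)): cur=F back=2 fwd=0
After 5 (back): cur=U back=1 fwd=1
After 6 (visit(W)): cur=W back=2 fwd=0
After 7 (visit(Q)): cur=Q back=3 fwd=0
After 8 (visit(O)): cur=O back=4 fwd=0
After 9 (back): cur=Q back=3 fwd=1

Answer: Q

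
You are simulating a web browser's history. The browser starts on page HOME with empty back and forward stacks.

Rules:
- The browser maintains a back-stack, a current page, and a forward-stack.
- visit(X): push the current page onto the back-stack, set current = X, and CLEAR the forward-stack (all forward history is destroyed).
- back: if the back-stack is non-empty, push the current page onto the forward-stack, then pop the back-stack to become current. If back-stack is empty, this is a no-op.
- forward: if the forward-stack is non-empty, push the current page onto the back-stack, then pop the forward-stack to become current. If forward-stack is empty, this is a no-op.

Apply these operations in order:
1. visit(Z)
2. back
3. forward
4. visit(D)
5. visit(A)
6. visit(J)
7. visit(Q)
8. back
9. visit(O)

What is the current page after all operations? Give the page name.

After 1 (visit(Z)): cur=Z back=1 fwd=0
After 2 (back): cur=HOME back=0 fwd=1
After 3 (forward): cur=Z back=1 fwd=0
After 4 (visit(D)): cur=D back=2 fwd=0
After 5 (visit(A)): cur=A back=3 fwd=0
After 6 (visit(J)): cur=J back=4 fwd=0
After 7 (visit(Q)): cur=Q back=5 fwd=0
After 8 (back): cur=J back=4 fwd=1
After 9 (visit(O)): cur=O back=5 fwd=0

Answer: O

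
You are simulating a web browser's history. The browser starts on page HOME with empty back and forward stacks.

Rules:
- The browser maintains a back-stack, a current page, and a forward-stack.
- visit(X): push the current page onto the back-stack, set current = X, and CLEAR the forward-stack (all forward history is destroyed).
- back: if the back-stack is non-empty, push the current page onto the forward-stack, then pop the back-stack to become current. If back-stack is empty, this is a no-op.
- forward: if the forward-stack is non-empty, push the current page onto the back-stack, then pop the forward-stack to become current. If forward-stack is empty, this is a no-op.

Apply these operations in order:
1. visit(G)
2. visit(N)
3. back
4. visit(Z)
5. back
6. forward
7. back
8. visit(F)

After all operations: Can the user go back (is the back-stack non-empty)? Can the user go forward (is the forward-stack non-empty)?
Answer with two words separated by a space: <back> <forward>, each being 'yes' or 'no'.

Answer: yes no

Derivation:
After 1 (visit(G)): cur=G back=1 fwd=0
After 2 (visit(N)): cur=N back=2 fwd=0
After 3 (back): cur=G back=1 fwd=1
After 4 (visit(Z)): cur=Z back=2 fwd=0
After 5 (back): cur=G back=1 fwd=1
After 6 (forward): cur=Z back=2 fwd=0
After 7 (back): cur=G back=1 fwd=1
After 8 (visit(F)): cur=F back=2 fwd=0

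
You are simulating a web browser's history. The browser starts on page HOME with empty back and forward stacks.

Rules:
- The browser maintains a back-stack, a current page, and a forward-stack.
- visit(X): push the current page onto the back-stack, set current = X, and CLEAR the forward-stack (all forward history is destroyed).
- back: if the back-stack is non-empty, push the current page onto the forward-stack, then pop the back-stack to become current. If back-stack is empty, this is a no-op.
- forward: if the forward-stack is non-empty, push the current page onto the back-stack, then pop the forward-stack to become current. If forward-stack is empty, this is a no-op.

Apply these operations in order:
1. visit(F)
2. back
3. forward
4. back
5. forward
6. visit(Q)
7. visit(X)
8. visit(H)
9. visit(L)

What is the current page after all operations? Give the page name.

After 1 (visit(F)): cur=F back=1 fwd=0
After 2 (back): cur=HOME back=0 fwd=1
After 3 (forward): cur=F back=1 fwd=0
After 4 (back): cur=HOME back=0 fwd=1
After 5 (forward): cur=F back=1 fwd=0
After 6 (visit(Q)): cur=Q back=2 fwd=0
After 7 (visit(X)): cur=X back=3 fwd=0
After 8 (visit(H)): cur=H back=4 fwd=0
After 9 (visit(L)): cur=L back=5 fwd=0

Answer: L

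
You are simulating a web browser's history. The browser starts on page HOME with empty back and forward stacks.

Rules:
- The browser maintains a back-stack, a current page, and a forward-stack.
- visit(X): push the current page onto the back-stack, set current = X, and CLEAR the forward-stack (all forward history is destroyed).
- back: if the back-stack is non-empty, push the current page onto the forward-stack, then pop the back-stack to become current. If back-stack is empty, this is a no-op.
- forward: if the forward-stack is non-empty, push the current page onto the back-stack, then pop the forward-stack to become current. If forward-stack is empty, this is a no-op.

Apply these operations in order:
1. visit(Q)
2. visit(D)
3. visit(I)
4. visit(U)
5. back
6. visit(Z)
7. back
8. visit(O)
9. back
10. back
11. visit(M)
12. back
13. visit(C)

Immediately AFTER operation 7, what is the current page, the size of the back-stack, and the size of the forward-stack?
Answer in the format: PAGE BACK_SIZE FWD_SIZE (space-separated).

After 1 (visit(Q)): cur=Q back=1 fwd=0
After 2 (visit(D)): cur=D back=2 fwd=0
After 3 (visit(I)): cur=I back=3 fwd=0
After 4 (visit(U)): cur=U back=4 fwd=0
After 5 (back): cur=I back=3 fwd=1
After 6 (visit(Z)): cur=Z back=4 fwd=0
After 7 (back): cur=I back=3 fwd=1

I 3 1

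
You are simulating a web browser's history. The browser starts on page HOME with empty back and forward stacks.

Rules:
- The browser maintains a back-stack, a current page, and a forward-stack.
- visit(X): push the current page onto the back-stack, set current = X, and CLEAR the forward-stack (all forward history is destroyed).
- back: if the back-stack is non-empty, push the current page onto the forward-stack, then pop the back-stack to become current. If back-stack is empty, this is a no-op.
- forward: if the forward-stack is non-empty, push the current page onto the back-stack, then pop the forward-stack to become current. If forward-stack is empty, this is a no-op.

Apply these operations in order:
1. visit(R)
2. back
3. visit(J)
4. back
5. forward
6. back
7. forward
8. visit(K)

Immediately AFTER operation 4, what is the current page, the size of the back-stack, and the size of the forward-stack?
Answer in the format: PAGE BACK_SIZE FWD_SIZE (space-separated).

After 1 (visit(R)): cur=R back=1 fwd=0
After 2 (back): cur=HOME back=0 fwd=1
After 3 (visit(J)): cur=J back=1 fwd=0
After 4 (back): cur=HOME back=0 fwd=1

HOME 0 1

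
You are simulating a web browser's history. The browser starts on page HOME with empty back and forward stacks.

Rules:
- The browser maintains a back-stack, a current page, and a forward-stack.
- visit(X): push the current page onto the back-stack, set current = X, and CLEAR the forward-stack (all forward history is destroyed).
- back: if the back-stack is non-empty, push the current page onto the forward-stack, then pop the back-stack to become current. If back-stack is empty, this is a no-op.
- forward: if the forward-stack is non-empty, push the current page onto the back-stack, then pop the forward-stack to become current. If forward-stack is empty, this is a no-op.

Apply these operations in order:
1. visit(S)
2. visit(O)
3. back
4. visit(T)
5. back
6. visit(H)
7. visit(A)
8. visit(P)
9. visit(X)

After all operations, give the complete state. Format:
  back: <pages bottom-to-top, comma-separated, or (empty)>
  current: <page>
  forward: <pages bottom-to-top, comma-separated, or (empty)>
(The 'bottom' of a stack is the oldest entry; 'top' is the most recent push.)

After 1 (visit(S)): cur=S back=1 fwd=0
After 2 (visit(O)): cur=O back=2 fwd=0
After 3 (back): cur=S back=1 fwd=1
After 4 (visit(T)): cur=T back=2 fwd=0
After 5 (back): cur=S back=1 fwd=1
After 6 (visit(H)): cur=H back=2 fwd=0
After 7 (visit(A)): cur=A back=3 fwd=0
After 8 (visit(P)): cur=P back=4 fwd=0
After 9 (visit(X)): cur=X back=5 fwd=0

Answer: back: HOME,S,H,A,P
current: X
forward: (empty)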